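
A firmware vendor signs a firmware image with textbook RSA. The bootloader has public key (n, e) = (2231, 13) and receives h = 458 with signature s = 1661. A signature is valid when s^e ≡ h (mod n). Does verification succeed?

passes

s^2 ≡ 1661^2 = 2758921 ≡ 1405
s^4 ≡ 1405^2 = 1974025 ≡ 1821
s^8 ≡ 1821^2 = 3316041 ≡ 775
13 = 8 + 4 + 1, so s^13 ≡ 775·1821·1661 ≡ 458 (mod 2231)
s^13 mod 2231 = 458 matches h.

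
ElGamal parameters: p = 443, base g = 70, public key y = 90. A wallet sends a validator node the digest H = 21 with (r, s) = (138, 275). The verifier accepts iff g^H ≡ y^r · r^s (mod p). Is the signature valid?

invalid

Left side g^H mod p:
70^2 = 4900 ≡ 27
70^4 ≡ 27^2 = 729 ≡ 286
70^8 ≡ 286^2 = 81796 ≡ 284
70^16 ≡ 284^2 = 80656 ≡ 30
21 = 16 + 4 + 1, so 70^21 ≡ 30·286·70 ≡ 335 (mod 443)
Right side y^r · r^s mod p:
90^2 = 8100 ≡ 126
90^4 ≡ 126^2 = 15876 ≡ 371
90^8 ≡ 371^2 = 137641 ≡ 311
90^16 ≡ 311^2 = 96721 ≡ 147
90^32 ≡ 147^2 = 21609 ≡ 345
90^64 ≡ 345^2 = 119025 ≡ 301
90^128 ≡ 301^2 = 90601 ≡ 229
138 = 128 + 8 + 2, so 90^138 ≡ 229·311·126 ≡ 186 (mod 443)
138^2 = 19044 ≡ 438
138^4 ≡ 438^2 = 191844 ≡ 25
138^8 ≡ 25^2 = 625 ≡ 182
138^16 ≡ 182^2 = 33124 ≡ 342
138^32 ≡ 342^2 = 116964 ≡ 12
138^64 ≡ 12^2 = 144
138^128 ≡ 144^2 = 20736 ≡ 358
138^256 ≡ 358^2 = 128164 ≡ 137
275 = 256 + 16 + 2 + 1, so 138^275 ≡ 137·342·438·138 ≡ 437 (mod 443)
186·437 = 81282 ≡ 213 (mod 443)
335 ≠ 213, so verification fails.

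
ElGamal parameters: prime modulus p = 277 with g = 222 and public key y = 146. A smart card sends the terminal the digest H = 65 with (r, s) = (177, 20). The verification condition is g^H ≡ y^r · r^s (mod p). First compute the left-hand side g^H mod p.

222^65 mod 277 = 186

186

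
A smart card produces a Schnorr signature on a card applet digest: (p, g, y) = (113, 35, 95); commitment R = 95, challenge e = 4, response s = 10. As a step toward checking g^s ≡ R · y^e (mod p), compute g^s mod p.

18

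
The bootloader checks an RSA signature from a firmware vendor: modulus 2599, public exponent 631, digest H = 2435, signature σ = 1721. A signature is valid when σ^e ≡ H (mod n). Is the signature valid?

σ^2 ≡ 1721^2 = 2961841 ≡ 1580
σ^4 ≡ 1580^2 = 2496400 ≡ 1360
σ^8 ≡ 1360^2 = 1849600 ≡ 1711
σ^16 ≡ 1711^2 = 2927521 ≡ 1047
σ^32 ≡ 1047^2 = 1096209 ≡ 2030
σ^64 ≡ 2030^2 = 4120900 ≡ 1485
σ^128 ≡ 1485^2 = 2205225 ≡ 1273
σ^256 ≡ 1273^2 = 1620529 ≡ 1352
σ^512 ≡ 1352^2 = 1827904 ≡ 807
631 = 512 + 64 + 32 + 16 + 4 + 2 + 1, so σ^631 ≡ 807·1485·2030·1047·1360·1580·1721 ≡ 2435 (mod 2599)
Since 2435 equals the digest 2435, verification succeeds.

valid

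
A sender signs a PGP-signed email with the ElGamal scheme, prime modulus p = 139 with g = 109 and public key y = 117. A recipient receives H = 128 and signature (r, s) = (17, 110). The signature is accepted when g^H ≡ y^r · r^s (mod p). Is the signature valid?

Left side g^H mod p:
109^128 mod 139 = 49
Right side y^r · r^s mod p:
117^17 mod 139 = 35
17^110 mod 139 = 71
35·71 = 2485 ≡ 122 (mod 139)
49 ≠ 122, so verification fails.

invalid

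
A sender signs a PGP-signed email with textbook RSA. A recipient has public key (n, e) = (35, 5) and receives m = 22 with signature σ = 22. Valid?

σ^2 ≡ 22^2 = 484 ≡ 29
σ^4 ≡ 29^2 = 841 ≡ 1
5 = 4 + 1, so σ^5 ≡ 1·22 ≡ 22 (mod 35)
σ^5 mod 35 = 22 matches m.

yes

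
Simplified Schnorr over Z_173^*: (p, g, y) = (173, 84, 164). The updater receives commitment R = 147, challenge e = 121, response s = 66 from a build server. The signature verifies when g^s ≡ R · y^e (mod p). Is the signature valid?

invalid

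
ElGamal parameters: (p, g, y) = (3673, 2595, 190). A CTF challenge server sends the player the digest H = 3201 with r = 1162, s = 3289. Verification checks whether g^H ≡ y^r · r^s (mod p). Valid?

yes

Left side g^H mod p:
2595^3201 mod 3673 = 1002
Right side y^r · r^s mod p:
190^1162 mod 3673 = 769
1162^3289 mod 3673 = 3574
769·3574 = 2748406 ≡ 1002 (mod 3673)
1002 ≡ 1002 (mod 3673), so the signature is genuine.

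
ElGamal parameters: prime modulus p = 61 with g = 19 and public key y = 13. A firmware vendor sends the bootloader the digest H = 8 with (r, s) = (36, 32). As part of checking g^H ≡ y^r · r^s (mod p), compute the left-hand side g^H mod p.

15

19^2 = 361 ≡ 56
19^4 ≡ 56^2 = 3136 ≡ 25
19^8 ≡ 25^2 = 625 ≡ 15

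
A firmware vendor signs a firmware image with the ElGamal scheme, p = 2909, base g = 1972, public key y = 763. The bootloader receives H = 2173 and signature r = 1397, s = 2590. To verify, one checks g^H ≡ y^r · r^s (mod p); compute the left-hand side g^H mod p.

913

1972^2 = 3888784 ≡ 2360
1972^4 ≡ 2360^2 = 5569600 ≡ 1774
1972^8 ≡ 1774^2 = 3147076 ≡ 2447
1972^16 ≡ 2447^2 = 5987809 ≡ 1087
1972^32 ≡ 1087^2 = 1181569 ≡ 515
1972^64 ≡ 515^2 = 265225 ≡ 506
1972^128 ≡ 506^2 = 256036 ≡ 44
1972^256 ≡ 44^2 = 1936
1972^512 ≡ 1936^2 = 3748096 ≡ 1304
1972^1024 ≡ 1304^2 = 1700416 ≡ 1560
1972^2048 ≡ 1560^2 = 2433600 ≡ 1676
2173 = 2048 + 64 + 32 + 16 + 8 + 4 + 1, so 1972^2173 ≡ 1676·506·515·1087·2447·1774·1972 ≡ 913 (mod 2909)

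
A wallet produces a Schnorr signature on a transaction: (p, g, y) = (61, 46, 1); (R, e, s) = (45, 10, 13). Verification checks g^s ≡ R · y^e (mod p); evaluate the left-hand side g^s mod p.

Squares mod 61: 46^1≡46, 46^2≡42, 46^4≡56, 46^8≡25
13 = 8 + 4 + 1, so 46^13 ≡ 25·56·46 ≡ 45 (mod 61)

45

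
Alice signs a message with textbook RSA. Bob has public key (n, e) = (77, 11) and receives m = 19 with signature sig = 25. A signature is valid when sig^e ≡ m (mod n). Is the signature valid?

invalid

sig^2 ≡ 25^2 = 625 ≡ 9
sig^4 ≡ 9^2 = 81 ≡ 4
sig^8 ≡ 4^2 = 16
11 = 8 + 2 + 1, so sig^11 ≡ 16·9·25 ≡ 58 (mod 77)
sig^11 mod 77 = 58, but m = 19.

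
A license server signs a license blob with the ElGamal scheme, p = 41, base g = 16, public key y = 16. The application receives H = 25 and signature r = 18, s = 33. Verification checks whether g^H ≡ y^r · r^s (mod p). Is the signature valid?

valid

Left side g^H mod p:
16^2 = 256 ≡ 10
16^4 ≡ 10^2 = 100 ≡ 18
16^8 ≡ 18^2 = 324 ≡ 37
16^16 ≡ 37^2 = 1369 ≡ 16
25 = 16 + 8 + 1, so 16^25 ≡ 16·37·16 ≡ 1 (mod 41)
Right side y^r · r^s mod p:
16^2 = 256 ≡ 10
16^4 ≡ 10^2 = 100 ≡ 18
16^8 ≡ 18^2 = 324 ≡ 37
16^16 ≡ 37^2 = 1369 ≡ 16
18 = 16 + 2, so 16^18 ≡ 16·10 ≡ 37 (mod 41)
18^2 = 324 ≡ 37
18^4 ≡ 37^2 = 1369 ≡ 16
18^8 ≡ 16^2 = 256 ≡ 10
18^16 ≡ 10^2 = 100 ≡ 18
18^32 ≡ 18^2 = 324 ≡ 37
33 = 32 + 1, so 18^33 ≡ 37·18 ≡ 10 (mod 41)
37·10 = 370 ≡ 1 (mod 41)
1 ≡ 1 (mod 41), so the signature is genuine.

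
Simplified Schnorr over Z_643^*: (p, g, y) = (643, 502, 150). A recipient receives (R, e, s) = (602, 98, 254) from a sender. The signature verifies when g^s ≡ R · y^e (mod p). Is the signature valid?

valid

g^s mod p:
502^2 = 252004 ≡ 591
502^4 ≡ 591^2 = 349281 ≡ 132
502^8 ≡ 132^2 = 17424 ≡ 63
502^16 ≡ 63^2 = 3969 ≡ 111
502^32 ≡ 111^2 = 12321 ≡ 104
502^64 ≡ 104^2 = 10816 ≡ 528
502^128 ≡ 528^2 = 278784 ≡ 365
254 = 128 + 64 + 32 + 16 + 8 + 4 + 2, so 502^254 ≡ 365·528·104·111·63·132·591 ≡ 146 (mod 643)
R · y^e mod p:
150^2 = 22500 ≡ 638
150^4 ≡ 638^2 = 407044 ≡ 25
150^8 ≡ 25^2 = 625
150^16 ≡ 625^2 = 390625 ≡ 324
150^32 ≡ 324^2 = 104976 ≡ 167
150^64 ≡ 167^2 = 27889 ≡ 240
98 = 64 + 32 + 2, so 150^98 ≡ 240·167·638 ≡ 216 (mod 643)
602·216 = 130032 ≡ 146 (mod 643)
146 ≡ 146 (mod 643); signature holds.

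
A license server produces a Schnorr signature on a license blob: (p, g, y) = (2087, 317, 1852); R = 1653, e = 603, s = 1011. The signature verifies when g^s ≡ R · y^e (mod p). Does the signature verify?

verifies

g^s mod p:
317^1011 mod 2087 = 1474
R · y^e mod p:
1852^603 mod 2087 = 1093
1653·1093 = 1806729 ≡ 1474 (mod 2087)
1474 ≡ 1474 (mod 2087); signature holds.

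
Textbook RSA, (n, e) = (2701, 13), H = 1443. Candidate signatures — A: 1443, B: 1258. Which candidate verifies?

B

Candidate A: Squares mod 2701: 1443^1≡1443, 1443^2≡2479, 1443^4≡666, 1443^8≡592; 13 = 8 + 4 + 1, so 1443^13 ≡ 592·666·1443 ≡ 1258 (mod 2701)
Candidate B: Squares mod 2701: 1258^1≡1258, 1258^2≡2479, 1258^4≡666, 1258^8≡592; 13 = 8 + 4 + 1, so 1258^13 ≡ 592·666·1258 ≡ 1443 (mod 2701)
  → matches H = 1443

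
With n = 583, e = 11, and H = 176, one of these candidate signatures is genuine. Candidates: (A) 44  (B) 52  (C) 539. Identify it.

C

Candidate A: Squares mod 583: 44^1≡44, 44^2≡187, 44^4≡572, 44^8≡121; 11 = 8 + 2 + 1, so 44^11 ≡ 121·187·44 ≡ 407 (mod 583)
Candidate B: Squares mod 583: 52^1≡52, 52^2≡372, 52^4≡213, 52^8≡478; 11 = 8 + 2 + 1, so 52^11 ≡ 478·372·52 ≡ 52 (mod 583)
Candidate C: Squares mod 583: 539^1≡539, 539^2≡187, 539^4≡572, 539^8≡121; 11 = 8 + 2 + 1, so 539^11 ≡ 121·187·539 ≡ 176 (mod 583)
  → matches H = 176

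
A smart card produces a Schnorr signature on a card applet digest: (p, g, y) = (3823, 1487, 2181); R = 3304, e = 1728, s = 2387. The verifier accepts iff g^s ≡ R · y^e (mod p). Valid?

g^s mod p:
1487^2 = 2211169 ≡ 1475
1487^4 ≡ 1475^2 = 2175625 ≡ 338
1487^8 ≡ 338^2 = 114244 ≡ 3377
1487^16 ≡ 3377^2 = 11404129 ≡ 120
1487^32 ≡ 120^2 = 14400 ≡ 2931
1487^64 ≡ 2931^2 = 8590761 ≡ 480
1487^128 ≡ 480^2 = 230400 ≡ 1020
1487^256 ≡ 1020^2 = 1040400 ≡ 544
1487^512 ≡ 544^2 = 295936 ≡ 1565
1487^1024 ≡ 1565^2 = 2449225 ≡ 2505
1487^2048 ≡ 2505^2 = 6275025 ≡ 1482
2387 = 2048 + 256 + 64 + 16 + 2 + 1, so 1487^2387 ≡ 1482·544·480·120·1475·1487 ≡ 2734 (mod 3823)
R · y^e mod p:
2181^2 = 4756761 ≡ 949
2181^4 ≡ 949^2 = 900601 ≡ 2196
2181^8 ≡ 2196^2 = 4822416 ≡ 1613
2181^16 ≡ 1613^2 = 2601769 ≡ 2129
2181^32 ≡ 2129^2 = 4532641 ≡ 2386
2181^64 ≡ 2386^2 = 5692996 ≡ 549
2181^128 ≡ 549^2 = 301401 ≡ 3207
2181^256 ≡ 3207^2 = 10284849 ≡ 979
2181^512 ≡ 979^2 = 958441 ≡ 2691
2181^1024 ≡ 2691^2 = 7241481 ≡ 719
1728 = 1024 + 512 + 128 + 64, so 2181^1728 ≡ 719·2691·3207·549 ≡ 3803 (mod 3823)
3304·3803 = 12565112 ≡ 2734 (mod 3823)
2734 ≡ 2734 (mod 3823); signature holds.

yes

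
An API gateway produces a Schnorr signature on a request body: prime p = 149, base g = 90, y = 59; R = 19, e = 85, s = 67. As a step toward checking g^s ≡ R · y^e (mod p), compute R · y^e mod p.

60

59^85 mod 149 = 11
R · y^e ≡ 19·11 = 209 ≡ 60 (mod 149)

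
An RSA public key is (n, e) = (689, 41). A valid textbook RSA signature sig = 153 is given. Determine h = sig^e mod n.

407

sig^2 ≡ 153^2 = 23409 ≡ 672
sig^4 ≡ 672^2 = 451584 ≡ 289
sig^8 ≡ 289^2 = 83521 ≡ 152
sig^16 ≡ 152^2 = 23104 ≡ 367
sig^32 ≡ 367^2 = 134689 ≡ 334
41 = 32 + 8 + 1, so sig^41 ≡ 334·152·153 ≡ 407 (mod 689)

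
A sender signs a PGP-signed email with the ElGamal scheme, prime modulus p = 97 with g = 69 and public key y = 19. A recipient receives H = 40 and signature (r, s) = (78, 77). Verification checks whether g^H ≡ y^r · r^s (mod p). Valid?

no

Left side g^H mod p:
69^40 mod 97 = 22
Right side y^r · r^s mod p:
19^78 mod 97 = 18
78^77 mod 97 = 45
18·45 = 810 ≡ 34 (mod 97)
22 ≠ 34, so verification fails.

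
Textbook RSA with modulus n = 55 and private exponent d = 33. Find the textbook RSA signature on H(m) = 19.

(H(m))^33 mod 55 = 39

39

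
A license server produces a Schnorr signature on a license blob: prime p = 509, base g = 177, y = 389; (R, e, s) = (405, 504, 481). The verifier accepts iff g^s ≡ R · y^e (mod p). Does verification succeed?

passes

g^s mod p:
177^481 mod 509 = 443
R · y^e mod p:
389^504 mod 509 = 30
405·30 = 12150 ≡ 443 (mod 509)
443 ≡ 443 (mod 509); signature holds.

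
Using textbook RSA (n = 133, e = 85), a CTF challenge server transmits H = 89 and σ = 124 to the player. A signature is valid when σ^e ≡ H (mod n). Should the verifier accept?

accept

σ^2 ≡ 124^2 = 15376 ≡ 81
σ^4 ≡ 81^2 = 6561 ≡ 44
σ^8 ≡ 44^2 = 1936 ≡ 74
σ^16 ≡ 74^2 = 5476 ≡ 23
σ^32 ≡ 23^2 = 529 ≡ 130
σ^64 ≡ 130^2 = 16900 ≡ 9
85 = 64 + 16 + 4 + 1, so σ^85 ≡ 9·23·44·124 ≡ 89 (mod 133)
89 = H, so the signature checks out.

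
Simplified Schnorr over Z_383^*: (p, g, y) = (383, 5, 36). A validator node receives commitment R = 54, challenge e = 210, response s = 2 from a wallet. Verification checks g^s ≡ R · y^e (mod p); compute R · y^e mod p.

25

36^2 = 1296 ≡ 147
36^4 ≡ 147^2 = 21609 ≡ 161
36^8 ≡ 161^2 = 25921 ≡ 260
36^16 ≡ 260^2 = 67600 ≡ 192
36^32 ≡ 192^2 = 36864 ≡ 96
36^64 ≡ 96^2 = 9216 ≡ 24
36^128 ≡ 24^2 = 576 ≡ 193
210 = 128 + 64 + 16 + 2, so 36^210 ≡ 193·24·192·147 ≡ 348 (mod 383)
R · y^e ≡ 54·348 = 18792 ≡ 25 (mod 383)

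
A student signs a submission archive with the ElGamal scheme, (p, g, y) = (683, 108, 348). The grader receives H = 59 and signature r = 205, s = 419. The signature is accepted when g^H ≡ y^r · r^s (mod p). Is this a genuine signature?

Left side g^H mod p:
108^2 = 11664 ≡ 53
108^4 ≡ 53^2 = 2809 ≡ 77
108^8 ≡ 77^2 = 5929 ≡ 465
108^16 ≡ 465^2 = 216225 ≡ 397
108^32 ≡ 397^2 = 157609 ≡ 519
59 = 32 + 16 + 8 + 2 + 1, so 108^59 ≡ 519·397·465·53·108 ≡ 42 (mod 683)
Right side y^r · r^s mod p:
348^2 = 121104 ≡ 213
348^4 ≡ 213^2 = 45369 ≡ 291
348^8 ≡ 291^2 = 84681 ≡ 672
348^16 ≡ 672^2 = 451584 ≡ 121
348^32 ≡ 121^2 = 14641 ≡ 298
348^64 ≡ 298^2 = 88804 ≡ 14
348^128 ≡ 14^2 = 196
205 = 128 + 64 + 8 + 4 + 1, so 348^205 ≡ 196·14·672·291·348 ≡ 300 (mod 683)
205^2 = 42025 ≡ 362
205^4 ≡ 362^2 = 131044 ≡ 591
205^8 ≡ 591^2 = 349281 ≡ 268
205^16 ≡ 268^2 = 71824 ≡ 109
205^32 ≡ 109^2 = 11881 ≡ 270
205^64 ≡ 270^2 = 72900 ≡ 502
205^128 ≡ 502^2 = 252004 ≡ 660
205^256 ≡ 660^2 = 435600 ≡ 529
419 = 256 + 128 + 32 + 2 + 1, so 205^419 ≡ 529·660·270·362·205 ≡ 287 (mod 683)
300·287 = 86100 ≡ 42 (mod 683)
42 ≡ 42 (mod 683), so the signature is genuine.

genuine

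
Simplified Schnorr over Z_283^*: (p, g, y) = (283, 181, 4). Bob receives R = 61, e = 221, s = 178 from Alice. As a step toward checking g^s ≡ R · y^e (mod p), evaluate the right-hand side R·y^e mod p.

262

4^2 = 16
4^4 ≡ 16^2 = 256
4^8 ≡ 256^2 = 65536 ≡ 163
4^16 ≡ 163^2 = 26569 ≡ 250
4^32 ≡ 250^2 = 62500 ≡ 240
4^64 ≡ 240^2 = 57600 ≡ 151
4^128 ≡ 151^2 = 22801 ≡ 161
221 = 128 + 64 + 16 + 8 + 4 + 1, so 4^221 ≡ 161·151·250·163·256·4 ≡ 111 (mod 283)
R · y^e ≡ 61·111 = 6771 ≡ 262 (mod 283)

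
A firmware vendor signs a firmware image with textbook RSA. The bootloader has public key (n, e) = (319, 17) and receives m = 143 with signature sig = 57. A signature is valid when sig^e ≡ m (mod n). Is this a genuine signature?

sig^17 mod 319 = 260
260 ≠ 143, so verification fails.

forged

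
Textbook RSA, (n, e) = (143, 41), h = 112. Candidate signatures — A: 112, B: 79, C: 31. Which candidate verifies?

A

Candidate A: Squares mod 143: 112^1≡112, 112^2≡103, 112^4≡27, 112^8≡14, 112^16≡53, 112^32≡92; 41 = 32 + 8 + 1, so 112^41 ≡ 92·14·112 ≡ 112 (mod 143)
  → matches h = 112
Candidate B: Squares mod 143: 79^1≡79, 79^2≡92, 79^4≡27, 79^8≡14, 79^16≡53, 79^32≡92; 41 = 32 + 8 + 1, so 79^41 ≡ 92·14·79 ≡ 79 (mod 143)
Candidate C: Squares mod 143: 31^1≡31, 31^2≡103, 31^4≡27, 31^8≡14, 31^16≡53, 31^32≡92; 41 = 32 + 8 + 1, so 31^41 ≡ 92·14·31 ≡ 31 (mod 143)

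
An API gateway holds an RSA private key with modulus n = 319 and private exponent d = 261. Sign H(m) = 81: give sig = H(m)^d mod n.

(H(m))^2 ≡ 81^2 = 6561 ≡ 181
(H(m))^4 ≡ 181^2 = 32761 ≡ 223
(H(m))^8 ≡ 223^2 = 49729 ≡ 284
(H(m))^16 ≡ 284^2 = 80656 ≡ 268
(H(m))^32 ≡ 268^2 = 71824 ≡ 49
(H(m))^64 ≡ 49^2 = 2401 ≡ 168
(H(m))^128 ≡ 168^2 = 28224 ≡ 152
(H(m))^256 ≡ 152^2 = 23104 ≡ 136
261 = 256 + 4 + 1, so (H(m))^261 ≡ 136·223·81 ≡ 268 (mod 319)

268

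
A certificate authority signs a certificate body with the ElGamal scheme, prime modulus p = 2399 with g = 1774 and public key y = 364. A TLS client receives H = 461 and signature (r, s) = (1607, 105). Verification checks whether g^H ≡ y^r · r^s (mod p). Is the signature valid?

invalid

Left side g^H mod p:
Squares mod 2399: 1774^1≡1774, 1774^2≡1987, 1774^4≡1814, 1774^8≡1567, 1774^16≡1312, 1774^32≡1261, 1774^64≡1983, 1774^128≡328, 1774^256≡2028
461 = 256 + 128 + 64 + 8 + 4 + 1, so 1774^461 ≡ 2028·328·1983·1567·1814·1774 ≡ 1023 (mod 2399)
Right side y^r · r^s mod p:
Squares mod 2399: 364^1≡364, 364^2≡551, 364^4≡1327, 364^8≡63, 364^16≡1570, 364^32≡1127, 364^64≡1058, 364^128≡1430, 364^256≡952, 364^512≡1881, 364^1024≡2035
1607 = 1024 + 512 + 64 + 4 + 2 + 1, so 364^1607 ≡ 2035·1881·1058·1327·551·364 ≡ 364 (mod 2399)
Squares mod 2399: 1607^1≡1607, 1607^2≡1125, 1607^4≡1352, 1607^8≡2265, 1607^16≡1163, 1607^32≡1932, 1607^64≡2179
105 = 64 + 32 + 8 + 1, so 1607^105 ≡ 2179·1932·2265·1607 ≡ 1376 (mod 2399)
364·1376 = 500864 ≡ 1872 (mod 2399)
1023 ≠ 1872, so verification fails.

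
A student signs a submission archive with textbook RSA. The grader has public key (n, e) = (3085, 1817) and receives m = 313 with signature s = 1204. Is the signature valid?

invalid

s^2 ≡ 1204^2 = 1449616 ≡ 2751
s^4 ≡ 2751^2 = 7568001 ≡ 496
s^8 ≡ 496^2 = 246016 ≡ 2301
s^16 ≡ 2301^2 = 5294601 ≡ 741
s^32 ≡ 741^2 = 549081 ≡ 3036
s^64 ≡ 3036^2 = 9217296 ≡ 2401
s^128 ≡ 2401^2 = 5764801 ≡ 2021
s^256 ≡ 2021^2 = 4084441 ≡ 2986
s^512 ≡ 2986^2 = 8916196 ≡ 546
s^1024 ≡ 546^2 = 298116 ≡ 1956
1817 = 1024 + 512 + 256 + 16 + 8 + 1, so s^1817 ≡ 1956·546·2986·741·2301·1204 ≡ 2179 (mod 3085)
The recovered value 2179 does not match the digest 313.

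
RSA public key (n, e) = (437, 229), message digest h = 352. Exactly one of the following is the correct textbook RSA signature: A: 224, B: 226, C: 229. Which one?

A

Candidate A: Squares mod 437: 224^1≡224, 224^2≡358, 224^4≡123, 224^8≡271, 224^16≡25, 224^32≡188, 224^64≡384, 224^128≡187; 229 = 128 + 64 + 32 + 4 + 1, so 224^229 ≡ 187·384·188·123·224 ≡ 352 (mod 437)
  → matches h = 352
Candidate B: Squares mod 437: 226^1≡226, 226^2≡384, 226^4≡187, 226^8≡9, 226^16≡81, 226^32≡6, 226^64≡36, 226^128≡422; 229 = 128 + 64 + 32 + 4 + 1, so 226^229 ≡ 422·36·6·187·226 ≡ 263 (mod 437)
Candidate C: Squares mod 437: 229^1≡229, 229^2≡1, 229^4≡1, 229^8≡1, 229^16≡1, 229^32≡1, 229^64≡1, 229^128≡1; 229 = 128 + 64 + 32 + 4 + 1, so 229^229 ≡ 1·1·1·1·229 ≡ 229 (mod 437)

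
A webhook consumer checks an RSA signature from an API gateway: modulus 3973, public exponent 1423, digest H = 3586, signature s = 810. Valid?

yes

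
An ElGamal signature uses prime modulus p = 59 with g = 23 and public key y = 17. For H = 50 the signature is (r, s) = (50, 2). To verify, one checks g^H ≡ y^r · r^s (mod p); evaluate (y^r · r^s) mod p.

Squares mod 59: 17^1≡17, 17^2≡53, 17^4≡36, 17^8≡57, 17^16≡4, 17^32≡16
50 = 32 + 16 + 2, so 17^50 ≡ 16·4·53 ≡ 29 (mod 59)
Squares mod 59: 50^1≡50, 50^2≡22
50^2 ≡ 22 (mod 59)
y^r · r^s ≡ 29·22 = 638 ≡ 48 (mod 59)

48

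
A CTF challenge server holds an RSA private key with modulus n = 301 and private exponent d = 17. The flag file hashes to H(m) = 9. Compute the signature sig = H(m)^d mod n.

(H(m))^17 mod 301 = 74

74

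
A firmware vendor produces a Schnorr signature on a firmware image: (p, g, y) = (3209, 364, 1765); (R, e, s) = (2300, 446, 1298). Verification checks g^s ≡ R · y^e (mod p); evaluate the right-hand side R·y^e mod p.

709

Squares mod 3209: 1765^1≡1765, 1765^2≡2495, 1765^4≡2774, 1765^8≡3103, 1765^16≡1609, 1765^32≡2427, 1765^64≡1814, 1765^128≡1371, 1765^256≡2376
446 = 256 + 128 + 32 + 16 + 8 + 4 + 2, so 1765^446 ≡ 2376·1371·2427·1609·3103·2774·2495 ≡ 557 (mod 3209)
R · y^e ≡ 2300·557 = 1281100 ≡ 709 (mod 3209)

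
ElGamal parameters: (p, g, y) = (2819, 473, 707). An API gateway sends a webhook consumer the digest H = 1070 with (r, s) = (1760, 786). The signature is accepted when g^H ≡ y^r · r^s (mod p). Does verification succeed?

Left side g^H mod p:
Squares mod 2819: 473^1≡473, 473^2≡1028, 473^4≡2478, 473^8≡702, 473^16≡2298, 473^32≡817, 473^64≡2205, 473^128≡2069, 473^256≡1519, 473^512≡1419, 473^1024≡795
1070 = 1024 + 32 + 8 + 4 + 2, so 473^1070 ≡ 795·817·702·2478·1028 ≡ 108 (mod 2819)
Right side y^r · r^s mod p:
Squares mod 2819: 707^1≡707, 707^2≡886, 707^4≡1314, 707^8≡1368, 707^16≡2427, 707^32≡1438, 707^64≡1517, 707^128≡985, 707^256≡489, 707^512≡2325, 707^1024≡1602
1760 = 1024 + 512 + 128 + 64 + 32, so 707^1760 ≡ 1602·2325·985·1517·1438 ≡ 571 (mod 2819)
Squares mod 2819: 1760^1≡1760, 1760^2≡2338, 1760^4≡203, 1760^8≡1743, 1760^16≡1986, 1760^32≡415, 1760^64≡266, 1760^128≡281, 1760^256≡29, 1760^512≡841
786 = 512 + 256 + 16 + 2, so 1760^786 ≡ 841·29·1986·2338 ≡ 1039 (mod 2819)
571·1039 = 593269 ≡ 1279 (mod 2819)
108 ≠ 1279, so verification fails.

fails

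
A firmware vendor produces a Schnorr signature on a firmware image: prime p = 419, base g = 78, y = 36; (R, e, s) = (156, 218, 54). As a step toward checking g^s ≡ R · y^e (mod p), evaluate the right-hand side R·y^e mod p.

115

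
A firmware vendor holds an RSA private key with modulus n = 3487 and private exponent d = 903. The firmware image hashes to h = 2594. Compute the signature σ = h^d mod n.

h^2 ≡ 2594^2 = 6728836 ≡ 2413
h^4 ≡ 2413^2 = 5822569 ≡ 2766
h^8 ≡ 2766^2 = 7650756 ≡ 278
h^16 ≡ 278^2 = 77284 ≡ 570
h^32 ≡ 570^2 = 324900 ≡ 609
h^64 ≡ 609^2 = 370881 ≡ 1259
h^128 ≡ 1259^2 = 1585081 ≡ 1983
h^256 ≡ 1983^2 = 3932289 ≡ 2440
h^512 ≡ 2440^2 = 5953600 ≡ 1291
903 = 512 + 256 + 128 + 4 + 2 + 1, so h^903 ≡ 1291·2440·1983·2766·2413·2594 ≡ 729 (mod 3487)

729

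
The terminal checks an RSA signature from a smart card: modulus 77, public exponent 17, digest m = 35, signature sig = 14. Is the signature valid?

invalid

sig^2 ≡ 14^2 = 196 ≡ 42
sig^4 ≡ 42^2 = 1764 ≡ 70
sig^8 ≡ 70^2 = 4900 ≡ 49
sig^16 ≡ 49^2 = 2401 ≡ 14
17 = 16 + 1, so sig^17 ≡ 14·14 ≡ 42 (mod 77)
The recovered value 42 does not match the digest 35.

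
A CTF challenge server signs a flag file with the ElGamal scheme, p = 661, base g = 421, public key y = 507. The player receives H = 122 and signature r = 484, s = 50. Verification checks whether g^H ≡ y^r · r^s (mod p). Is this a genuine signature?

genuine

Left side g^H mod p:
421^2 = 177241 ≡ 93
421^4 ≡ 93^2 = 8649 ≡ 56
421^8 ≡ 56^2 = 3136 ≡ 492
421^16 ≡ 492^2 = 242064 ≡ 138
421^32 ≡ 138^2 = 19044 ≡ 536
421^64 ≡ 536^2 = 287296 ≡ 422
122 = 64 + 32 + 16 + 8 + 2, so 421^122 ≡ 422·536·138·492·93 ≡ 451 (mod 661)
Right side y^r · r^s mod p:
507^2 = 257049 ≡ 581
507^4 ≡ 581^2 = 337561 ≡ 451
507^8 ≡ 451^2 = 203401 ≡ 474
507^16 ≡ 474^2 = 224676 ≡ 597
507^32 ≡ 597^2 = 356409 ≡ 130
507^64 ≡ 130^2 = 16900 ≡ 375
507^128 ≡ 375^2 = 140625 ≡ 493
507^256 ≡ 493^2 = 243049 ≡ 462
484 = 256 + 128 + 64 + 32 + 4, so 507^484 ≡ 462·493·375·130·451 ≡ 197 (mod 661)
484^2 = 234256 ≡ 262
484^4 ≡ 262^2 = 68644 ≡ 561
484^8 ≡ 561^2 = 314721 ≡ 85
484^16 ≡ 85^2 = 7225 ≡ 615
484^32 ≡ 615^2 = 378225 ≡ 133
50 = 32 + 16 + 2, so 484^50 ≡ 133·615·262 ≡ 9 (mod 661)
197·9 = 1773 ≡ 451 (mod 661)
451 ≡ 451 (mod 661), so the signature is genuine.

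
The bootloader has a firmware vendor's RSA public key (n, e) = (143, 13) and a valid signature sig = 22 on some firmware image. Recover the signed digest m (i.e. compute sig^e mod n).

Squares mod 143: sig^1≡22, sig^2≡55, sig^4≡22, sig^8≡55
13 = 8 + 4 + 1, so sig^13 ≡ 55·22·22 ≡ 22 (mod 143)

22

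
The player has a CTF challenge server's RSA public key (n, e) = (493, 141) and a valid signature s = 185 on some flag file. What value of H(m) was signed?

s^2 ≡ 185^2 = 34225 ≡ 208
s^4 ≡ 208^2 = 43264 ≡ 373
s^8 ≡ 373^2 = 139129 ≡ 103
s^16 ≡ 103^2 = 10609 ≡ 256
s^32 ≡ 256^2 = 65536 ≡ 460
s^64 ≡ 460^2 = 211600 ≡ 103
s^128 ≡ 103^2 = 10609 ≡ 256
141 = 128 + 8 + 4 + 1, so s^141 ≡ 256·103·373·185 ≡ 359 (mod 493)

359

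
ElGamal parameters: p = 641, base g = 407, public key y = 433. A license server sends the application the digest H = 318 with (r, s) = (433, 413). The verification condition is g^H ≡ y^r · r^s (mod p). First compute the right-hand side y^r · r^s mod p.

123

433^2 = 187489 ≡ 317
433^4 ≡ 317^2 = 100489 ≡ 493
433^8 ≡ 493^2 = 243049 ≡ 110
433^16 ≡ 110^2 = 12100 ≡ 562
433^32 ≡ 562^2 = 315844 ≡ 472
433^64 ≡ 472^2 = 222784 ≡ 357
433^128 ≡ 357^2 = 127449 ≡ 531
433^256 ≡ 531^2 = 281961 ≡ 562
433 = 256 + 128 + 32 + 16 + 1, so 433^433 ≡ 562·531·472·562·433 ≡ 538 (mod 641)
433^2 = 187489 ≡ 317
433^4 ≡ 317^2 = 100489 ≡ 493
433^8 ≡ 493^2 = 243049 ≡ 110
433^16 ≡ 110^2 = 12100 ≡ 562
433^32 ≡ 562^2 = 315844 ≡ 472
433^64 ≡ 472^2 = 222784 ≡ 357
433^128 ≡ 357^2 = 127449 ≡ 531
433^256 ≡ 531^2 = 281961 ≡ 562
413 = 256 + 128 + 16 + 8 + 4 + 1, so 433^413 ≡ 562·531·562·110·493·433 ≡ 478 (mod 641)
y^r · r^s ≡ 538·478 = 257164 ≡ 123 (mod 641)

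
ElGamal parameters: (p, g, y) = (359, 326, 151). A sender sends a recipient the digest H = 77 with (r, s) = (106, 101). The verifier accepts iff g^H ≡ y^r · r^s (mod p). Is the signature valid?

valid

Left side g^H mod p:
326^77 mod 359 = 350
Right side y^r · r^s mod p:
151^106 mod 359 = 219
106^101 mod 359 = 177
219·177 = 38763 ≡ 350 (mod 359)
350 ≡ 350 (mod 359), so the signature is genuine.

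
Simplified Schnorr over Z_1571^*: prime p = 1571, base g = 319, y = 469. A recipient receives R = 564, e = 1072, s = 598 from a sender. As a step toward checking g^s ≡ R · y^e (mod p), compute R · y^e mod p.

Squares mod 1571: 469^1≡469, 469^2≡21, 469^4≡441, 469^8≡1248, 469^16≡643, 469^32≡276, 469^64≡768, 469^128≡699, 469^256≡20, 469^512≡400, 469^1024≡1329
1072 = 1024 + 32 + 16, so 469^1072 ≡ 1329·276·643 ≡ 742 (mod 1571)
R · y^e ≡ 564·742 = 418488 ≡ 602 (mod 1571)

602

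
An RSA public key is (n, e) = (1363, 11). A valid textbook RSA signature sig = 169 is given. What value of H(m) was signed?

sig^2 ≡ 169^2 = 28561 ≡ 1301
sig^4 ≡ 1301^2 = 1692601 ≡ 1118
sig^8 ≡ 1118^2 = 1249924 ≡ 53
11 = 8 + 2 + 1, so sig^11 ≡ 53·1301·169 ≡ 770 (mod 1363)

770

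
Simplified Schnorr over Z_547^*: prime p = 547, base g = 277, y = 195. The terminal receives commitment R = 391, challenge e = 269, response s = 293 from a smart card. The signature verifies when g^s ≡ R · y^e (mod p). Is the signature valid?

g^s mod p:
Squares mod 547: 277^1≡277, 277^2≡149, 277^4≡321, 277^8≡205, 277^16≡453, 277^32≡84, 277^64≡492, 277^128≡290, 277^256≡409
293 = 256 + 32 + 4 + 1, so 277^293 ≡ 409·84·321·277 ≡ 458 (mod 547)
R · y^e mod p:
Squares mod 547: 195^1≡195, 195^2≡282, 195^4≡209, 195^8≡468, 195^16≡224, 195^32≡399, 195^64≡24, 195^128≡29, 195^256≡294
269 = 256 + 8 + 4 + 1, so 195^269 ≡ 294·468·209·195 ≡ 212 (mod 547)
391·212 = 82892 ≡ 295 (mod 547)
458 ≠ 295; the check fails.

invalid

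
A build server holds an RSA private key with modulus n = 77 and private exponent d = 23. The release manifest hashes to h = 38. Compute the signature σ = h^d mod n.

h^2 ≡ 38^2 = 1444 ≡ 58
h^4 ≡ 58^2 = 3364 ≡ 53
h^8 ≡ 53^2 = 2809 ≡ 37
h^16 ≡ 37^2 = 1369 ≡ 60
23 = 16 + 4 + 2 + 1, so h^23 ≡ 60·53·58·38 ≡ 26 (mod 77)

26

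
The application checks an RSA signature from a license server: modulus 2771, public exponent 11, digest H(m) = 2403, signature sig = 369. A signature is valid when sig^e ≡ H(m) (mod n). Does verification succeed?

sig^2 ≡ 369^2 = 136161 ≡ 382
sig^4 ≡ 382^2 = 145924 ≡ 1832
sig^8 ≡ 1832^2 = 3356224 ≡ 543
11 = 8 + 2 + 1, so sig^11 ≡ 543·382·369 ≡ 2403 (mod 2771)
sig^11 mod 2771 = 2403 matches H(m).

passes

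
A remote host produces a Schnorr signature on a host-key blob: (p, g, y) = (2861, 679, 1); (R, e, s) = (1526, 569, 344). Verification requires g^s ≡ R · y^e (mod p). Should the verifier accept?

reject

g^s mod p:
679^344 mod 2861 = 1438
R · y^e mod p:
1^569 mod 2861 = 1
1526·1 = 1526 ≡ 1526 (mod 2861)
1438 ≠ 1526; the check fails.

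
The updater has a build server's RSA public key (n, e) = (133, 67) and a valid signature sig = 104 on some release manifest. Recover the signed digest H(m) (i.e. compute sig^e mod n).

Squares mod 133: sig^1≡104, sig^2≡43, sig^4≡120, sig^8≡36, sig^16≡99, sig^32≡92, sig^64≡85
67 = 64 + 2 + 1, so sig^67 ≡ 85·43·104 ≡ 6 (mod 133)

6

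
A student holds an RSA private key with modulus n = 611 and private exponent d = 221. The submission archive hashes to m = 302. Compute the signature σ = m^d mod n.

217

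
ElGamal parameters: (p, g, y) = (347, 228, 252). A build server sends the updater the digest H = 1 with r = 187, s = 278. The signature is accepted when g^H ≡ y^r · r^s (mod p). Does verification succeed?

fails

Left side g^H mod p:
228^1 mod 347 = 228
Right side y^r · r^s mod p:
252^187 mod 347 = 242
187^278 mod 347 = 137
242·137 = 33154 ≡ 189 (mod 347)
228 ≠ 189, so verification fails.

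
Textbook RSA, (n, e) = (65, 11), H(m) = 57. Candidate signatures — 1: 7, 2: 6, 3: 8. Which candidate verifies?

3

Candidate 1: Squares mod 65: 7^1≡7, 7^2≡49, 7^4≡61, 7^8≡16; 11 = 8 + 2 + 1, so 7^11 ≡ 16·49·7 ≡ 28 (mod 65)
Candidate 2: Squares mod 65: 6^1≡6, 6^2≡36, 6^4≡61, 6^8≡16; 11 = 8 + 2 + 1, so 6^11 ≡ 16·36·6 ≡ 11 (mod 65)
Candidate 3: Squares mod 65: 8^1≡8, 8^2≡64, 8^4≡1, 8^8≡1; 11 = 8 + 2 + 1, so 8^11 ≡ 1·64·8 ≡ 57 (mod 65)
  → matches H(m) = 57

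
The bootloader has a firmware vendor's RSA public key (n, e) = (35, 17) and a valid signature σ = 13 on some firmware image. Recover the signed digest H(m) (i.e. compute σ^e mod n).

σ^2 ≡ 13^2 = 169 ≡ 29
σ^4 ≡ 29^2 = 841 ≡ 1
σ^8 ≡ 1^2 = 1
σ^16 ≡ 1^2 = 1
17 = 16 + 1, so σ^17 ≡ 1·13 ≡ 13 (mod 35)

13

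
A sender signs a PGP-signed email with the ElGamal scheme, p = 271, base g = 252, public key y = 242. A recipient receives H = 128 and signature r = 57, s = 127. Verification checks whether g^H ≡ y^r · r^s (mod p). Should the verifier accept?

accept

Left side g^H mod p:
252^128 mod 271 = 87
Right side y^r · r^s mod p:
242^57 mod 271 = 1
57^127 mod 271 = 87
1·87 = 87 ≡ 87 (mod 271)
87 ≡ 87 (mod 271), so the signature is genuine.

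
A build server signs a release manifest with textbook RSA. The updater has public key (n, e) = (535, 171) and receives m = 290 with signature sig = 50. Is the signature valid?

invalid

Squares mod 535: sig^1≡50, sig^2≡360, sig^4≡130, sig^8≡315, sig^16≡250, sig^32≡440, sig^64≡465, sig^128≡85
171 = 128 + 32 + 8 + 2 + 1, so sig^171 ≡ 85·440·315·360·50 ≡ 245 (mod 535)
245 ≠ 290, so verification fails.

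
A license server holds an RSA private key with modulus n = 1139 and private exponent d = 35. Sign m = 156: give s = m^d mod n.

350

m^2 ≡ 156^2 = 24336 ≡ 417
m^4 ≡ 417^2 = 173889 ≡ 761
m^8 ≡ 761^2 = 579121 ≡ 509
m^16 ≡ 509^2 = 259081 ≡ 528
m^32 ≡ 528^2 = 278784 ≡ 868
35 = 32 + 2 + 1, so m^35 ≡ 868·417·156 ≡ 350 (mod 1139)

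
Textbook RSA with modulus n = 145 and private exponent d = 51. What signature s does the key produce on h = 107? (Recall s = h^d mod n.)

h^51 mod 145 = 23

23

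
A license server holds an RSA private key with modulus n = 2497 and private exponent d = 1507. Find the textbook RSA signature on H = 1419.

H^2 ≡ 1419^2 = 2013561 ≡ 979
H^4 ≡ 979^2 = 958441 ≡ 2090
H^8 ≡ 2090^2 = 4368100 ≡ 847
H^16 ≡ 847^2 = 717409 ≡ 770
H^32 ≡ 770^2 = 592900 ≡ 1111
H^64 ≡ 1111^2 = 1234321 ≡ 803
H^128 ≡ 803^2 = 644809 ≡ 583
H^256 ≡ 583^2 = 339889 ≡ 297
H^512 ≡ 297^2 = 88209 ≡ 814
H^1024 ≡ 814^2 = 662596 ≡ 891
1507 = 1024 + 256 + 128 + 64 + 32 + 2 + 1, so H^1507 ≡ 891·297·583·803·1111·979·1419 ≡ 1859 (mod 2497)

1859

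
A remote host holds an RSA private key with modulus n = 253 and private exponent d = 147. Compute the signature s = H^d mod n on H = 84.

H^2 ≡ 84^2 = 7056 ≡ 225
H^4 ≡ 225^2 = 50625 ≡ 25
H^8 ≡ 25^2 = 625 ≡ 119
H^16 ≡ 119^2 = 14161 ≡ 246
H^32 ≡ 246^2 = 60516 ≡ 49
H^64 ≡ 49^2 = 2401 ≡ 124
H^128 ≡ 124^2 = 15376 ≡ 196
147 = 128 + 16 + 2 + 1, so H^147 ≡ 196·246·225·84 ≡ 182 (mod 253)

182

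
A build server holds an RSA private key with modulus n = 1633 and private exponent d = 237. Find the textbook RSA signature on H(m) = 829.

Squares mod 1633: (H(m))^1≡829, (H(m))^2≡1381, (H(m))^4≡1450, (H(m))^8≡829, (H(m))^16≡1381, (H(m))^32≡1450, (H(m))^64≡829, (H(m))^128≡1381
237 = 128 + 64 + 32 + 8 + 4 + 1, so (H(m))^237 ≡ 1381·829·1450·829·1450·829 ≡ 392 (mod 1633)

392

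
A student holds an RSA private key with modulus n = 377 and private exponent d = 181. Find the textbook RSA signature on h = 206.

193

h^2 ≡ 206^2 = 42436 ≡ 212
h^4 ≡ 212^2 = 44944 ≡ 81
h^8 ≡ 81^2 = 6561 ≡ 152
h^16 ≡ 152^2 = 23104 ≡ 107
h^32 ≡ 107^2 = 11449 ≡ 139
h^64 ≡ 139^2 = 19321 ≡ 94
h^128 ≡ 94^2 = 8836 ≡ 165
181 = 128 + 32 + 16 + 4 + 1, so h^181 ≡ 165·139·107·81·206 ≡ 193 (mod 377)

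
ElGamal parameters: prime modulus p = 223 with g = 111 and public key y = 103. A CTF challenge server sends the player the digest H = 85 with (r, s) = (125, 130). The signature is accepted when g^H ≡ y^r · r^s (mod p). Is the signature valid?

Left side g^H mod p:
111^2 = 12321 ≡ 56
111^4 ≡ 56^2 = 3136 ≡ 14
111^8 ≡ 14^2 = 196
111^16 ≡ 196^2 = 38416 ≡ 60
111^32 ≡ 60^2 = 3600 ≡ 32
111^64 ≡ 32^2 = 1024 ≡ 132
85 = 64 + 16 + 4 + 1, so 111^85 ≡ 132·60·14·111 ≡ 87 (mod 223)
Right side y^r · r^s mod p:
103^2 = 10609 ≡ 128
103^4 ≡ 128^2 = 16384 ≡ 105
103^8 ≡ 105^2 = 11025 ≡ 98
103^16 ≡ 98^2 = 9604 ≡ 15
103^32 ≡ 15^2 = 225 ≡ 2
103^64 ≡ 2^2 = 4
125 = 64 + 32 + 16 + 8 + 4 + 1, so 103^125 ≡ 4·2·15·98·105·103 ≡ 141 (mod 223)
125^2 = 15625 ≡ 15
125^4 ≡ 15^2 = 225 ≡ 2
125^8 ≡ 2^2 = 4
125^16 ≡ 4^2 = 16
125^32 ≡ 16^2 = 256 ≡ 33
125^64 ≡ 33^2 = 1089 ≡ 197
125^128 ≡ 197^2 = 38809 ≡ 7
130 = 128 + 2, so 125^130 ≡ 7·15 ≡ 105 (mod 223)
141·105 = 14805 ≡ 87 (mod 223)
87 ≡ 87 (mod 223), so the signature is genuine.

valid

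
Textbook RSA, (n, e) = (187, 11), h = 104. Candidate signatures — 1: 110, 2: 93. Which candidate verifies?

2

Candidate 1: Squares mod 187: 110^1≡110, 110^2≡132, 110^4≡33, 110^8≡154; 11 = 8 + 2 + 1, so 110^11 ≡ 154·132·110 ≡ 121 (mod 187)
Candidate 2: Squares mod 187: 93^1≡93, 93^2≡47, 93^4≡152, 93^8≡103; 11 = 8 + 2 + 1, so 93^11 ≡ 103·47·93 ≡ 104 (mod 187)
  → matches h = 104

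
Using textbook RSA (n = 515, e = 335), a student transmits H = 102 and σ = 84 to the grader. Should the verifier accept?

σ^2 ≡ 84^2 = 7056 ≡ 361
σ^4 ≡ 361^2 = 130321 ≡ 26
σ^8 ≡ 26^2 = 676 ≡ 161
σ^16 ≡ 161^2 = 25921 ≡ 171
σ^32 ≡ 171^2 = 29241 ≡ 401
σ^64 ≡ 401^2 = 160801 ≡ 121
σ^128 ≡ 121^2 = 14641 ≡ 221
σ^256 ≡ 221^2 = 48841 ≡ 431
335 = 256 + 64 + 8 + 4 + 2 + 1, so σ^335 ≡ 431·121·161·26·361·84 ≡ 424 (mod 515)
σ^335 mod 515 = 424, but H = 102.

reject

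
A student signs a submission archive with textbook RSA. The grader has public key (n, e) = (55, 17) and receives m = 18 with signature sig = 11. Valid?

no

Squares mod 55: sig^1≡11, sig^2≡11, sig^4≡11, sig^8≡11, sig^16≡11
17 = 16 + 1, so sig^17 ≡ 11·11 ≡ 11 (mod 55)
sig^17 mod 55 = 11, but m = 18.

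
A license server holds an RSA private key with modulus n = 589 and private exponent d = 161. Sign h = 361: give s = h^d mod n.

38

h^161 mod 589 = 38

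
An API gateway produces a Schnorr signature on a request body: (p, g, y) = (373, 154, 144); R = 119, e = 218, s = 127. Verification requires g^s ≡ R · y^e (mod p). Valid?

no

g^s mod p:
154^2 = 23716 ≡ 217
154^4 ≡ 217^2 = 47089 ≡ 91
154^8 ≡ 91^2 = 8281 ≡ 75
154^16 ≡ 75^2 = 5625 ≡ 30
154^32 ≡ 30^2 = 900 ≡ 154
154^64 ≡ 154^2 = 23716 ≡ 217
127 = 64 + 32 + 16 + 8 + 4 + 2 + 1, so 154^127 ≡ 217·154·30·75·91·217·154 ≡ 221 (mod 373)
R · y^e mod p:
144^2 = 20736 ≡ 221
144^4 ≡ 221^2 = 48841 ≡ 351
144^8 ≡ 351^2 = 123201 ≡ 111
144^16 ≡ 111^2 = 12321 ≡ 12
144^32 ≡ 12^2 = 144
144^64 ≡ 144^2 = 20736 ≡ 221
144^128 ≡ 221^2 = 48841 ≡ 351
218 = 128 + 64 + 16 + 8 + 2, so 144^218 ≡ 351·221·12·111·221 ≡ 144 (mod 373)
119·144 = 17136 ≡ 351 (mod 373)
221 ≠ 351; the check fails.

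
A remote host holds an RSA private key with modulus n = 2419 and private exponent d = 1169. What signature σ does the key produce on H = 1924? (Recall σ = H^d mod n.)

Squares mod 2419: H^1≡1924, H^2≡706, H^4≡122, H^8≡370, H^16≡1436, H^32≡1108, H^64≡1231, H^128≡1067, H^256≡1559, H^512≡1805, H^1024≡2051
1169 = 1024 + 128 + 16 + 1, so H^1169 ≡ 2051·1067·1436·1924 ≡ 694 (mod 2419)

694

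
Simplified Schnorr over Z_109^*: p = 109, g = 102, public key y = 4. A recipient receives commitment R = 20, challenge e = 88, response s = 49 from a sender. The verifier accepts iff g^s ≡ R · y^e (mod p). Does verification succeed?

passes

g^s mod p:
Squares mod 109: 102^1≡102, 102^2≡49, 102^4≡3, 102^8≡9, 102^16≡81, 102^32≡21
49 = 32 + 16 + 1, so 102^49 ≡ 21·81·102 ≡ 83 (mod 109)
R · y^e mod p:
Squares mod 109: 4^1≡4, 4^2≡16, 4^4≡38, 4^8≡27, 4^16≡75, 4^32≡66, 4^64≡105
88 = 64 + 16 + 8, so 4^88 ≡ 105·75·27 ≡ 75 (mod 109)
20·75 = 1500 ≡ 83 (mod 109)
83 ≡ 83 (mod 109); signature holds.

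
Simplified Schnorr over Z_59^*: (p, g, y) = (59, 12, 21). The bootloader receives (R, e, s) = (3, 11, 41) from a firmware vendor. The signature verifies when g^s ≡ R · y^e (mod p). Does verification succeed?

g^s mod p:
12^2 = 144 ≡ 26
12^4 ≡ 26^2 = 676 ≡ 27
12^8 ≡ 27^2 = 729 ≡ 21
12^16 ≡ 21^2 = 441 ≡ 28
12^32 ≡ 28^2 = 784 ≡ 17
41 = 32 + 8 + 1, so 12^41 ≡ 17·21·12 ≡ 36 (mod 59)
R · y^e mod p:
21^2 = 441 ≡ 28
21^4 ≡ 28^2 = 784 ≡ 17
21^8 ≡ 17^2 = 289 ≡ 53
11 = 8 + 2 + 1, so 21^11 ≡ 53·28·21 ≡ 12 (mod 59)
3·12 = 36 ≡ 36 (mod 59)
36 ≡ 36 (mod 59); signature holds.

passes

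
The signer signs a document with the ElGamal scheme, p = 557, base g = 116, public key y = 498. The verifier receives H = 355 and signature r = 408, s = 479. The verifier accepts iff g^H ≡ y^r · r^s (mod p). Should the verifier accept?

accept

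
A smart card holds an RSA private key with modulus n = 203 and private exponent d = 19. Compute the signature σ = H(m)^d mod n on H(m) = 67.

179

Squares mod 203: (H(m))^1≡67, (H(m))^2≡23, (H(m))^4≡123, (H(m))^8≡107, (H(m))^16≡81
19 = 16 + 2 + 1, so (H(m))^19 ≡ 81·23·67 ≡ 179 (mod 203)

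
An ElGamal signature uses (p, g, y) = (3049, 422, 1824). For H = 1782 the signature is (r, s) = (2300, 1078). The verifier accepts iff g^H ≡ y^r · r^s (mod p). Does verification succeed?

Left side g^H mod p:
422^2 = 178084 ≡ 1242
422^4 ≡ 1242^2 = 1542564 ≡ 2819
422^8 ≡ 2819^2 = 7946761 ≡ 1067
422^16 ≡ 1067^2 = 1138489 ≡ 1212
422^32 ≡ 1212^2 = 1468944 ≡ 2375
422^64 ≡ 2375^2 = 5640625 ≡ 3024
422^128 ≡ 3024^2 = 9144576 ≡ 625
422^256 ≡ 625^2 = 390625 ≡ 353
422^512 ≡ 353^2 = 124609 ≡ 2649
422^1024 ≡ 2649^2 = 7017201 ≡ 1452
1782 = 1024 + 512 + 128 + 64 + 32 + 16 + 4 + 2, so 422^1782 ≡ 1452·2649·625·3024·2375·1212·2819·1242 ≡ 2419 (mod 3049)
Right side y^r · r^s mod p:
1824^2 = 3326976 ≡ 517
1824^4 ≡ 517^2 = 267289 ≡ 2026
1824^8 ≡ 2026^2 = 4104676 ≡ 722
1824^16 ≡ 722^2 = 521284 ≡ 2954
1824^32 ≡ 2954^2 = 8726116 ≡ 2927
1824^64 ≡ 2927^2 = 8567329 ≡ 2688
1824^128 ≡ 2688^2 = 7225344 ≡ 2263
1824^256 ≡ 2263^2 = 5121169 ≡ 1898
1824^512 ≡ 1898^2 = 3602404 ≡ 1535
1824^1024 ≡ 1535^2 = 2356225 ≡ 2397
1824^2048 ≡ 2397^2 = 5745609 ≡ 1293
2300 = 2048 + 128 + 64 + 32 + 16 + 8 + 4, so 1824^2300 ≡ 1293·2263·2688·2927·2954·722·2026 ≡ 507 (mod 3049)
2300^2 = 5290000 ≡ 3034
2300^4 ≡ 3034^2 = 9205156 ≡ 225
2300^8 ≡ 225^2 = 50625 ≡ 1841
2300^16 ≡ 1841^2 = 3389281 ≡ 1842
2300^32 ≡ 1842^2 = 3392964 ≡ 2476
2300^64 ≡ 2476^2 = 6130576 ≡ 2086
2300^128 ≡ 2086^2 = 4351396 ≡ 473
2300^256 ≡ 473^2 = 223729 ≡ 1152
2300^512 ≡ 1152^2 = 1327104 ≡ 789
2300^1024 ≡ 789^2 = 622521 ≡ 525
1078 = 1024 + 32 + 16 + 4 + 2, so 2300^1078 ≡ 525·2476·1842·225·3034 ≡ 540 (mod 3049)
507·540 = 273780 ≡ 2419 (mod 3049)
2419 ≡ 2419 (mod 3049), so the signature is genuine.

passes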